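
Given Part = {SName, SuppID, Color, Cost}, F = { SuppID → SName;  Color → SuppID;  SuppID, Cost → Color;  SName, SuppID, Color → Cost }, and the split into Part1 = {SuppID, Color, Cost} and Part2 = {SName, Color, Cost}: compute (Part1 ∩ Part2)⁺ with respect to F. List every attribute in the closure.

Part1 ∩ Part2 = {Color, Cost}.
Color → SuppID applies, adding SuppID
SuppID → SName applies, adding SName
Closure: {SName, SuppID, Color, Cost}.

SName, SuppID, Color, Cost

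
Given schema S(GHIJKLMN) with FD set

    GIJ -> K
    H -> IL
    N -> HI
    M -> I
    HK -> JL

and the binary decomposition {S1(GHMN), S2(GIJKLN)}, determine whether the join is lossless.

Common attributes: S1 ∩ S2 = {GN}.
Closure of {GN}: N → HI applies, adding HI; H → IL applies, adding L. So (GN)⁺ = {GHILN}.
The closure contains neither all of S1 = {GHMN} nor all of S2 = {GIJKLN}, so the common attributes are not a superkey of either fragment. The join is lossy.

No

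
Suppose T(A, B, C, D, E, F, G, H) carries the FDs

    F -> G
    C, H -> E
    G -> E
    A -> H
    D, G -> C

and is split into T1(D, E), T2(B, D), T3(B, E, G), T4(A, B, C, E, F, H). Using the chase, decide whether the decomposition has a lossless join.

No

Chase test. Columns are A, B, C, D, E, F, G, H; row i has aⱼ where attribute j ∈ Ti, else bᵢⱼ.
Initial tableau (one row per fragment):
  row 1: b11 b12 b13 a4 a5 b16 b17 b18
  row 2: b21 a2 b23 a4 b25 b26 b27 b28
  row 3: b31 a2 b33 b34 a5 b36 a7 b38
  row 4: a1 a2 a3 b44 a5 a6 b47 a8
No row becomes fully distinguished — the join is lossy.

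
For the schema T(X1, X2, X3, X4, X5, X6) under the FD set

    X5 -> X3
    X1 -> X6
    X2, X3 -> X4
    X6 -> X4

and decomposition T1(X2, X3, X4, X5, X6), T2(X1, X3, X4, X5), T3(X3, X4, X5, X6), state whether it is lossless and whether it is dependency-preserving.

Lossless test (chase): applying each FD to every pair of rows produces no changes in the tableau, so no row becomes fully distinguished — the join is lossy.
Dependency preservation: the restricted closure of {X1} across the fragments never reaches {X6}, so X1 → X6 cannot be enforced without a join — not preserved.

lossy and not dependency-preserving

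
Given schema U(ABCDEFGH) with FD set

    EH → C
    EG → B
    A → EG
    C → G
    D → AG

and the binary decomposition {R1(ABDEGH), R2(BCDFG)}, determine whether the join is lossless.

No

Common attributes: R1 ∩ R2 = {BDG}.
Closure of {BDG}: D → AG applies, adding A; A → EG applies, adding E. So (BDG)⁺ = {ABDEG}.
The closure contains neither all of R1 = {ABDEGH} nor all of R2 = {BCDFG}, so the common attributes are not a superkey of either fragment. The join is lossy.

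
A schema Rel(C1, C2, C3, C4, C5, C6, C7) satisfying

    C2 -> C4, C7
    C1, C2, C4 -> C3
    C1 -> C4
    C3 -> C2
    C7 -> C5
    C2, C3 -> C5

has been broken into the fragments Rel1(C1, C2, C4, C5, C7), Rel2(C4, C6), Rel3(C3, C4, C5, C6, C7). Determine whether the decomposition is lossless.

No

Chase test. Columns are C1, C2, C3, C4, C5, C6, C7; row i has aⱼ where attribute j ∈ Reli, else bᵢⱼ.
Initial tableau (one row per fragment):
  row 1: a1 a2 b13 a4 a5 b16 a7
  row 2: b21 b22 b23 a4 b25 a6 b27
  row 3: b31 b32 a3 a4 a5 a6 a7
No row becomes fully distinguished — the join is lossy.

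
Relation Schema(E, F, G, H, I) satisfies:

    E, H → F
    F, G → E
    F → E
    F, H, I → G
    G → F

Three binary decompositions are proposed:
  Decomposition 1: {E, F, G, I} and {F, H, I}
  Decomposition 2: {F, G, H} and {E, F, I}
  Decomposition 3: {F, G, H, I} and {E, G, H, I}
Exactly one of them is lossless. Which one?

Decomposition 1: common = {F, I}, closure = {E, F, I} → lossy.
Decomposition 2: common = {F}, closure = {E, F} → lossy.
Decomposition 3: common = {G, H, I}, closure = {E, F, G, H, I} → lossless.

Decomposition 3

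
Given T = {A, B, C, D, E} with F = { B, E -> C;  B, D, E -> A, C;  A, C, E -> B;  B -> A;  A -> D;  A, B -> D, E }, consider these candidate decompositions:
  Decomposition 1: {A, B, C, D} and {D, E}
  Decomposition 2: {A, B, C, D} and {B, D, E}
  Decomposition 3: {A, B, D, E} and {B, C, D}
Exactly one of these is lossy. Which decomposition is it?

Decomposition 1

Decomposition 1: common = {D}, closure = {D} → lossy.
Decomposition 2: common = {B, D}, closure = {A, B, C, D, E} → lossless.
Decomposition 3: common = {B, D}, closure = {A, B, C, D, E} → lossless.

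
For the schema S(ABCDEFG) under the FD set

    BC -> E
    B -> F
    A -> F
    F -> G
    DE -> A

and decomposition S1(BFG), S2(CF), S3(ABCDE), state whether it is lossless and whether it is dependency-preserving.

Lossless test (chase): Rows 1 and 3 agree on B; apply B→F and equate their F entries. Rows 1 and 2 agree on F; apply F→G and equate their G entries. Rows 1 and 3 agree on F; apply F→G and equate their G entries. Row 3 is now all distinguished symbols — the join is lossless.
Dependency preservation: the restricted closure of {A} across the fragments never reaches {F}, so A → F cannot be enforced without a join — not preserved.

lossless but not dependency-preserving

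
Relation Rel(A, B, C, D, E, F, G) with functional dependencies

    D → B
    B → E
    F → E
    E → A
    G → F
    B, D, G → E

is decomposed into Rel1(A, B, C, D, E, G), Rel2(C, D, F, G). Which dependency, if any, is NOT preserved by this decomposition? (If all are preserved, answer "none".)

Check F → E: no single fragment contains all of {E, F}, and the restricted closure of {F} across the fragments never reaches {E}.
D → B is preserved.
B → E is preserved.
E → A is preserved.
G → F is preserved.
B, D, G → E is preserved.

F → E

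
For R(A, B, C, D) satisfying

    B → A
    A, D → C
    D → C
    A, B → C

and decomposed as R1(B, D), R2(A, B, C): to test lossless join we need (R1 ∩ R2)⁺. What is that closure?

R1 ∩ R2 = {B}.
B → A applies, adding A
A, B → C applies, adding C
Closure: {A, B, C}.

A, B, C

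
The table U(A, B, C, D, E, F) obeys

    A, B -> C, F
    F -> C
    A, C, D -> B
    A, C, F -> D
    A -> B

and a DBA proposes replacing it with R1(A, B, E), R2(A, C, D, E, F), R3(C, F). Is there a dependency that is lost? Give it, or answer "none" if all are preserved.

A, B → C, F: restricted closure across fragments reaches C, F.
F → C lies within R2.
A, C, D → B: restricted closure across fragments reaches B.
A, C, F → D lies within R2.
A → B lies within R1.
Every dependency is enforceable on the fragments, so the decomposition is dependency-preserving.

none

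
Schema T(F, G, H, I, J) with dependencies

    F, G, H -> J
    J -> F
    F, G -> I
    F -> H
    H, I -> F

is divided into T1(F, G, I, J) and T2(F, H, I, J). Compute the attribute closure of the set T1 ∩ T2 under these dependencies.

T1 ∩ T2 = {F, I, J}.
F → H applies, adding H
Closure: {F, H, I, J}.

F, H, I, J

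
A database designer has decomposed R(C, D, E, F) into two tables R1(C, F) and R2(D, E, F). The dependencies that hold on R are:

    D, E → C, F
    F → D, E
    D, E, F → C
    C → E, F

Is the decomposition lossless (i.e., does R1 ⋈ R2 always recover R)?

Yes

Common attributes: R1 ∩ R2 = {F}.
Closure of {F}: F → D, E applies, adding D, E; D, E, F → C applies, adding C. So (F)⁺ = {C, D, E, F}.
This closure contains every attribute of R1, so R1 ∩ R2 → R1. The join is lossless.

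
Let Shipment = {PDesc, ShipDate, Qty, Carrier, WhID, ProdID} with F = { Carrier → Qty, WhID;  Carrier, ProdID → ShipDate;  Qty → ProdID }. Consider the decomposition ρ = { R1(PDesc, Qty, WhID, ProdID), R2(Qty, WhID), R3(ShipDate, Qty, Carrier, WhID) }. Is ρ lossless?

No

Chase test. Columns are PDesc, ShipDate, Qty, Carrier, WhID, ProdID; row i has aⱼ where attribute j ∈ Ri, else bᵢⱼ.
Initial tableau (one row per fragment):
  row 1: a1 b12 a3 b14 a5 a6
  row 2: b21 b22 a3 b24 a5 b26
  row 3: b31 a2 a3 a4 a5 b36
Rows 1 and 2 agree on Qty; apply Qty→ProdID and equate their ProdID entries.
Rows 1 and 3 agree on Qty; apply Qty→ProdID and equate their ProdID entries.
No row becomes fully distinguished — the join is lossy.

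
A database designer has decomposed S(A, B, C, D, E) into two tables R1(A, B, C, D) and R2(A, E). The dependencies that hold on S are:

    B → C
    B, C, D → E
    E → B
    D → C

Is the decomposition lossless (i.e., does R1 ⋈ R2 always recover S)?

Common attributes: R1 ∩ R2 = {A}.
No dependency enlarges {A}, so (A)⁺ = {A}.
The closure contains neither all of R1 = {A, B, C, D} nor all of R2 = {A, E}, so the common attributes are not a superkey of either fragment. The join is lossy.

No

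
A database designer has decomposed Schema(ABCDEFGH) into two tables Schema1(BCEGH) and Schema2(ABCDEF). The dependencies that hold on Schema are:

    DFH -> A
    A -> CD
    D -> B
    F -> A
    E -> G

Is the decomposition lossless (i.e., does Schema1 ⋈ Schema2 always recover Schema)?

Common attributes: Schema1 ∩ Schema2 = {BCE}.
Closure of {BCE}: E → G applies, adding G. So (BCE)⁺ = {BCEG}.
The closure contains neither all of Schema1 = {BCEGH} nor all of Schema2 = {ABCDEF}, so the common attributes are not a superkey of either fragment. The join is lossy.

No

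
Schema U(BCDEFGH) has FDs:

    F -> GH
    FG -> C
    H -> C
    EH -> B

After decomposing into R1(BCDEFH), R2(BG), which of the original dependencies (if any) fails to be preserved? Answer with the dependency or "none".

F -> GH

Check F → GH: no single fragment contains all of {FGH}, and the restricted closure of {F} across the fragments never reaches {GH}.
FG → C is preserved.
H → C is preserved.
EH → B is preserved.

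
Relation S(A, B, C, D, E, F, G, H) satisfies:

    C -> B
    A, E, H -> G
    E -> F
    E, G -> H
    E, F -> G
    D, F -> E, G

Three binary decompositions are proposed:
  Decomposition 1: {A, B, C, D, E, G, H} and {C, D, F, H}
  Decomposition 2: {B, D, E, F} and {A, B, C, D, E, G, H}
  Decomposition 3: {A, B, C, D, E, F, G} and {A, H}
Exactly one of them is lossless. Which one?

Decomposition 2

Decomposition 1: common = {C, D, H}, closure = {B, C, D, H} → lossy.
Decomposition 2: common = {B, D, E}, closure = {B, D, E, F, G, H} → lossless.
Decomposition 3: common = {A}, closure = {A} → lossy.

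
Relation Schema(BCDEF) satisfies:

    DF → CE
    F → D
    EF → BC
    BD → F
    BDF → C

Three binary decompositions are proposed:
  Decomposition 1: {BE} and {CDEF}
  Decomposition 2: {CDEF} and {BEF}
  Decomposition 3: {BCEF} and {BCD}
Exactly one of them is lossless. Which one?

Decomposition 2

Decomposition 1: common = {E}, closure = {E} → lossy.
Decomposition 2: common = {EF}, closure = {BCDEF} → lossless.
Decomposition 3: common = {BC}, closure = {BC} → lossy.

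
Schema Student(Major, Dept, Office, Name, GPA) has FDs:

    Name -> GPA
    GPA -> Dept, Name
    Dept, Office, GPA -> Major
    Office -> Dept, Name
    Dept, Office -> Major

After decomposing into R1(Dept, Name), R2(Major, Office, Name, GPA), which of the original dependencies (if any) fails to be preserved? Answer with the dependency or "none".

Name → GPA lies within R2.
GPA → Dept, Name: restricted closure across fragments reaches Dept, Name.
Dept, Office, GPA → Major: restricted closure across fragments reaches Major.
Office → Dept, Name: restricted closure across fragments reaches Dept, Name.
Dept, Office → Major: restricted closure across fragments reaches Major.
Every dependency is enforceable on the fragments, so the decomposition is dependency-preserving.

none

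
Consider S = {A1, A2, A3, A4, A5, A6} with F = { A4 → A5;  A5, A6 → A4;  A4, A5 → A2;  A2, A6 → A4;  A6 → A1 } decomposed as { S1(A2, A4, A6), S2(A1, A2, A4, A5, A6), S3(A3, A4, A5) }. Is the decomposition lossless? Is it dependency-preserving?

Lossless test (chase): Rows 1 and 2 agree on A4; apply A4→A5 and equate their A5 entries. Rows 1 and 3 agree on A4, A5; apply A4, A5→A2 and equate their A2 entries. Rows 1 and 2 agree on A6; apply A6→A1 and equate their A1 entries. No row becomes fully distinguished — the join is lossy.
Dependency preservation: every FD's attributes lie within a single fragment, so each can be enforced locally — preserved.

lossy but dependency-preserving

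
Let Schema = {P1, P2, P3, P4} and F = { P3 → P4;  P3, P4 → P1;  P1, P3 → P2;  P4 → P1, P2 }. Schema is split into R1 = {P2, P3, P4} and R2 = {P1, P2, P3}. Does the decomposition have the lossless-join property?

Common attributes: R1 ∩ R2 = {P2, P3}.
Closure of {P2, P3}: P3 → P4 applies, adding P4; P3, P4 → P1 applies, adding P1. So (P2, P3)⁺ = {P1, P2, P3, P4}.
This closure contains every attribute of R1, so R1 ∩ R2 → R1. The join is lossless.

Yes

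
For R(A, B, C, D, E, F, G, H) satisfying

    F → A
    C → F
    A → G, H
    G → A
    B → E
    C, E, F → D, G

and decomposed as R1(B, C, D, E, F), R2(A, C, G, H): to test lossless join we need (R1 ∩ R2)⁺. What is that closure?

R1 ∩ R2 = {C}.
C → F applies, adding F
F → A applies, adding A
A → G, H applies, adding G, H
Closure: {A, C, F, G, H}.

A, C, F, G, H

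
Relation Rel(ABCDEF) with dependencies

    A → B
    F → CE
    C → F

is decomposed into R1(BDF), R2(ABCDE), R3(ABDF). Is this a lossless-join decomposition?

No

Chase test. Columns are ABCDEF; row i has aⱼ where attribute j ∈ Ri, else bᵢⱼ.
Initial tableau (one row per fragment):
  row 1: b11 a2 b13 a4 b15 a6
  row 2: a1 a2 a3 a4 a5 b26
  row 3: a1 a2 b33 a4 b35 a6
Rows 1 and 3 agree on F; apply F→CE and equate their CE entries.
No row becomes fully distinguished — the join is lossy.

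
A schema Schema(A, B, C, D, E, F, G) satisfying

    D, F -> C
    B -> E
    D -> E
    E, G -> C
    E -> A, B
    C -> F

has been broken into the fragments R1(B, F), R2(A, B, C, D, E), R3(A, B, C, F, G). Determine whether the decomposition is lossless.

Chase test. Columns are A, B, C, D, E, F, G; row i has aⱼ where attribute j ∈ Ri, else bᵢⱼ.
Initial tableau (one row per fragment):
  row 1: b11 a2 b13 b14 b15 a6 b17
  row 2: a1 a2 a3 a4 a5 b26 b27
  row 3: a1 a2 a3 b34 b35 a6 a7
Rows 1 and 2 agree on B; apply B→E and equate their E entries.
Rows 1 and 3 agree on B; apply B→E and equate their E entries.
Rows 1 and 2 agree on E; apply E→A, B and equate their A, B entries.
Rows 2 and 3 agree on C; apply C→F and equate their F entries.
No row becomes fully distinguished — the join is lossy.

No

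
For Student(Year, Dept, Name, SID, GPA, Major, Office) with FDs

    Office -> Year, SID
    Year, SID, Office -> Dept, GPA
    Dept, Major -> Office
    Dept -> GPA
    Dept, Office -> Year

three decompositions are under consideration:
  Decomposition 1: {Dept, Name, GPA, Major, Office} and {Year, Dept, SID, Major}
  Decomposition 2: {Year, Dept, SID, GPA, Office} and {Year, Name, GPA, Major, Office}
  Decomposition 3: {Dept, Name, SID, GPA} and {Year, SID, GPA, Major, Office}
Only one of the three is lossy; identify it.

Decomposition 3

Decomposition 1: common = {Dept, Major}, closure = {Year, Dept, SID, GPA, Major, Office} → lossless.
Decomposition 2: common = {Year, GPA, Office}, closure = {Year, Dept, SID, GPA, Office} → lossless.
Decomposition 3: common = {SID, GPA}, closure = {SID, GPA} → lossy.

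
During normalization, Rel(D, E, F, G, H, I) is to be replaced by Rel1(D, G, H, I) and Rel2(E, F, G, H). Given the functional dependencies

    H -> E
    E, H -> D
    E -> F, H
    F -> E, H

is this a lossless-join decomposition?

Yes

Common attributes: Rel1 ∩ Rel2 = {G, H}.
Closure of {G, H}: H → E applies, adding E; E, H → D applies, adding D; E → F, H applies, adding F. So (G, H)⁺ = {D, E, F, G, H}.
This closure contains every attribute of Rel2, so Rel1 ∩ Rel2 → Rel2. The join is lossless.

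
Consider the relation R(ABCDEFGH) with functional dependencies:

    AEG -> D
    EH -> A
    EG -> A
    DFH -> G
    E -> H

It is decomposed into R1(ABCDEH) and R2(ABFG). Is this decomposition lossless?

Common attributes: R1 ∩ R2 = {AB}.
No dependency enlarges {AB}, so (AB)⁺ = {AB}.
The closure contains neither all of R1 = {ABCDEH} nor all of R2 = {ABFG}, so the common attributes are not a superkey of either fragment. The join is lossy.

No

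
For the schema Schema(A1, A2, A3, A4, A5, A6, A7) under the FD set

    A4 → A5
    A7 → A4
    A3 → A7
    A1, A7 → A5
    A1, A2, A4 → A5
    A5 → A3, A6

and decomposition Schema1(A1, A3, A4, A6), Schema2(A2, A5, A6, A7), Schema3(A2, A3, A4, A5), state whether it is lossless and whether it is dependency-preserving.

lossy but dependency-preserving

Lossless test (chase): Rows 1 and 3 agree on A4; apply A4→A5 and equate their A5 entries. Rows 1 and 3 agree on A3; apply A3→A7 and equate their A7 entries. Rows 1 and 2 agree on A5; apply A5→A3, A6 and equate their A3, A6 entries. Rows 1 and 3 agree on A5; apply A5→A3, A6 and equate their A3, A6 entries. Rows 1 and 2 agree on A3; apply A3→A7 and equate their A7 entries. Rows 1 and 2 agree on A7; apply A7→A4 and equate their A4 entries. No row becomes fully distinguished — the join is lossy.
Dependency preservation: A7 → A4; A3 → A7; A1, A7 → A5; A1, A2, A4 → A5; A5 → A3, A6 are not contained in any single fragment, but the restricted closure of each left-hand side across the fragments still reaches the right-hand side; the remaining FDs each lie inside some fragment. All dependencies are preserved.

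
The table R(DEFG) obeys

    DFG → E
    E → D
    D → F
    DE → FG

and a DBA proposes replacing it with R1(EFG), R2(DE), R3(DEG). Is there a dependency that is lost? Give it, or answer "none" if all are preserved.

Check D → F: no single fragment contains all of {DF}, and the restricted closure of {D} across the fragments never reaches {F}.
DFG → E is preserved.
E → D is preserved.
DE → FG is preserved.

D → F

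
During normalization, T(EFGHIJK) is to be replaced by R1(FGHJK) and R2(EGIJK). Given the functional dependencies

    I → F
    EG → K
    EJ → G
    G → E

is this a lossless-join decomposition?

No

Common attributes: R1 ∩ R2 = {GJK}.
Closure of {GJK}: G → E applies, adding E. So (GJK)⁺ = {EGJK}.
The closure contains neither all of R1 = {FGHJK} nor all of R2 = {EGIJK}, so the common attributes are not a superkey of either fragment. The join is lossy.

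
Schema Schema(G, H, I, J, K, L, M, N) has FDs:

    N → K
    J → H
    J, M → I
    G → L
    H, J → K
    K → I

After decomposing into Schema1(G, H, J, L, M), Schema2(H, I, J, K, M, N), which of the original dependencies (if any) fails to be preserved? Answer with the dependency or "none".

none

N → K lies within Schema2.
J → H lies within Schema1.
J, M → I lies within Schema2.
G → L lies within Schema1.
H, J → K lies within Schema2.
K → I lies within Schema2.
Every dependency is enforceable on the fragments, so the decomposition is dependency-preserving.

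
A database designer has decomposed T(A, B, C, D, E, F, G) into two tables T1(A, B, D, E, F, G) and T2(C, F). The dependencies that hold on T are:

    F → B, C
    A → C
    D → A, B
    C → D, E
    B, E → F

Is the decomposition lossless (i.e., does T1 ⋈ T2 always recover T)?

Yes

Common attributes: T1 ∩ T2 = {F}.
Closure of {F}: F → B, C applies, adding B, C; C → D, E applies, adding D, E; D → A, B applies, adding A. So (F)⁺ = {A, B, C, D, E, F}.
This closure contains every attribute of T2, so T1 ∩ T2 → T2. The join is lossless.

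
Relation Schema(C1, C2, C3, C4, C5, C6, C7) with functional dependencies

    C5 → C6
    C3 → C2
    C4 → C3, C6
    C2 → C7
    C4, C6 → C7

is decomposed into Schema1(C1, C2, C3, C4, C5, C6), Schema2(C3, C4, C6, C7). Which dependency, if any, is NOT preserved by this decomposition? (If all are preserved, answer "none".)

C2 → C7

Check C2 → C7: no single fragment contains all of {C2, C7}, and the restricted closure of {C2} across the fragments never reaches {C7}.
C5 → C6 is preserved.
C3 → C2 is preserved.
C4 → C3, C6 is preserved.
C4, C6 → C7 is preserved.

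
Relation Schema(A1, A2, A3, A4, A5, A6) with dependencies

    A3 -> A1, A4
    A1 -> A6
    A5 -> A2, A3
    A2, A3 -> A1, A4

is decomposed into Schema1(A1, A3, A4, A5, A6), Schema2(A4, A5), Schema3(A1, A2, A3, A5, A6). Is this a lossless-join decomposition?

Yes

Chase test. Columns are A1, A2, A3, A4, A5, A6; row i has aⱼ where attribute j ∈ Schemai, else bᵢⱼ.
Initial tableau (one row per fragment):
  row 1: a1 b12 a3 a4 a5 a6
  row 2: b21 b22 b23 a4 a5 b26
  row 3: a1 a2 a3 b34 a5 a6
Rows 1 and 3 agree on A3; apply A3→A1, A4 and equate their A1, A4 entries.
Rows 1 and 2 agree on A5; apply A5→A2, A3 and equate their A2, A3 entries.
Rows 1 and 3 agree on A5; apply A5→A2, A3 and equate their A2, A3 entries.
Rows 1 and 2 agree on A2, A3; apply A2, A3→A1, A4 and equate their A1, A4 entries.
Rows 1 and 2 agree on A1; apply A1→A6 and equate their A6 entries.
Row 1 is now all distinguished symbols — the join is lossless.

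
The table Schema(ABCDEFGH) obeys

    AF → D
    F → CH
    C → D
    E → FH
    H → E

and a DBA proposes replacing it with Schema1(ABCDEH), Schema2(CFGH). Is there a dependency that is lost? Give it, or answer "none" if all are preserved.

none

AF → D: restricted closure across fragments reaches D.
F → CH lies within Schema2.
C → D lies within Schema1.
E → FH: restricted closure across fragments reaches FH.
H → E lies within Schema1.
Every dependency is enforceable on the fragments, so the decomposition is dependency-preserving.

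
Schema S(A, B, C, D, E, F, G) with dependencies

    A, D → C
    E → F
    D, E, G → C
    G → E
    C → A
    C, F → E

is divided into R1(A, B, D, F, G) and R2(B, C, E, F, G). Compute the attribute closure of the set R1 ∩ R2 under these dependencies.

B, E, F, G

R1 ∩ R2 = {B, F, G}.
G → E applies, adding E
Closure: {B, E, F, G}.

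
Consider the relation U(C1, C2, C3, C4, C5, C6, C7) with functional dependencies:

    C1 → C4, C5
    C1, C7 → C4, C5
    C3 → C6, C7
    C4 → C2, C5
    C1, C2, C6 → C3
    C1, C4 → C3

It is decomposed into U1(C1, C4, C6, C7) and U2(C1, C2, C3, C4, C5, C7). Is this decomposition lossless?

Common attributes: U1 ∩ U2 = {C1, C4, C7}.
Closure of {C1, C4, C7}: C1 → C4, C5 applies, adding C5; C4 → C2, C5 applies, adding C2; C1, C4 → C3 applies, adding C3; C3 → C6, C7 applies, adding C6. So (C1, C4, C7)⁺ = {C1, C2, C3, C4, C5, C6, C7}.
This closure contains every attribute of U1, so U1 ∩ U2 → U1. The join is lossless.

Yes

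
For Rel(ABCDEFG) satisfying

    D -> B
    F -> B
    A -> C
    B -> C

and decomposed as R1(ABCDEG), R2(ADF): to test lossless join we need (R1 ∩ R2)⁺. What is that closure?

ABCD

R1 ∩ R2 = {AD}.
D → B applies, adding B
A → C applies, adding C
Closure: {ABCD}.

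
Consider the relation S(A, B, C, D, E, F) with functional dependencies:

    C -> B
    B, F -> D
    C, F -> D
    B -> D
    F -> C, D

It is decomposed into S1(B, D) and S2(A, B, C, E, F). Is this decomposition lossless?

Common attributes: S1 ∩ S2 = {B}.
Closure of {B}: B → D applies, adding D. So (B)⁺ = {B, D}.
This closure contains every attribute of S1, so S1 ∩ S2 → S1. The join is lossless.

Yes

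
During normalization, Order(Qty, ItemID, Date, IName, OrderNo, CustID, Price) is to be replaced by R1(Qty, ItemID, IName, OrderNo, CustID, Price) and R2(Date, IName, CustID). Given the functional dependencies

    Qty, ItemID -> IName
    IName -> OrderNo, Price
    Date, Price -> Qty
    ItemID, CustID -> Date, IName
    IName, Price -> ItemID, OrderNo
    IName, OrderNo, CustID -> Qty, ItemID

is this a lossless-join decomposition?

Yes

Common attributes: R1 ∩ R2 = {IName, CustID}.
Closure of {IName, CustID}: IName → OrderNo, Price applies, adding OrderNo, Price; IName, Price → ItemID, OrderNo applies, adding ItemID; IName, OrderNo, CustID → Qty, ItemID applies, adding Qty; ItemID, CustID → Date, IName applies, adding Date. So (IName, CustID)⁺ = {Qty, ItemID, Date, IName, OrderNo, CustID, Price}.
This closure contains every attribute of R1, so R1 ∩ R2 → R1. The join is lossless.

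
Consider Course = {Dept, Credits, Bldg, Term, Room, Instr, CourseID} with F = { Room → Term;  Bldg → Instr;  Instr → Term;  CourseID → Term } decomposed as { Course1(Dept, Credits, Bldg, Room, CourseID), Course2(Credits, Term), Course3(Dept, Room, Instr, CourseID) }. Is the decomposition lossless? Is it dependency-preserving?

lossy and not dependency-preserving

Lossless test (chase): Rows 1 and 3 agree on Room; apply Room→Term and equate their Term entries. No row becomes fully distinguished — the join is lossy.
Dependency preservation: the restricted closure of {Room} across the fragments never reaches {Term}, so Room → Term cannot be enforced without a join — not preserved.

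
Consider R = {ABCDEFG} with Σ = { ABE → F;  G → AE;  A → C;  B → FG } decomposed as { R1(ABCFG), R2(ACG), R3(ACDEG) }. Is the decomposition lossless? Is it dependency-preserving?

lossy but dependency-preserving

Lossless test (chase): Rows 1 and 2 agree on G; apply G→AE and equate their AE entries. Rows 1 and 3 agree on G; apply G→AE and equate their AE entries. No row becomes fully distinguished — the join is lossy.
Dependency preservation: ABE → F is not contained in any single fragment, but the restricted closure of its left-hand side across the fragments still reaches the right-hand side; the remaining FDs each lie inside some fragment. All dependencies are preserved.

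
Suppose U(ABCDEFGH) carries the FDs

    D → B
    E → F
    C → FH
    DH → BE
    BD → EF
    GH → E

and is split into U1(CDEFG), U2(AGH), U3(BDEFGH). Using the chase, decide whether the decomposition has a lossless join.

Chase test. Columns are ABCDEFGH; row i has aⱼ where attribute j ∈ Ui, else bᵢⱼ.
Initial tableau (one row per fragment):
  row 1: b11 b12 a3 a4 a5 a6 a7 b18
  row 2: a1 b22 b23 b24 b25 b26 a7 a8
  row 3: b31 a2 b33 a4 a5 a6 a7 a8
Rows 1 and 3 agree on D; apply D→B and equate their B entries.
Rows 2 and 3 agree on GH; apply GH→E and equate their E entries.
Rows 1 and 2 agree on E; apply E→F and equate their F entries.
No row becomes fully distinguished — the join is lossy.

No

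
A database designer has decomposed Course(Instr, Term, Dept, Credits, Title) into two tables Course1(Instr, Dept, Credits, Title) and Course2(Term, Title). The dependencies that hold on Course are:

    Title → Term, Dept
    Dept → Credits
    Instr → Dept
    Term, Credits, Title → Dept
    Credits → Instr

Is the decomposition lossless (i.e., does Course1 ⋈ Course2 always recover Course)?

Common attributes: Course1 ∩ Course2 = {Title}.
Closure of {Title}: Title → Term, Dept applies, adding Term, Dept; Dept → Credits applies, adding Credits; Credits → Instr applies, adding Instr. So (Title)⁺ = {Instr, Term, Dept, Credits, Title}.
This closure contains every attribute of Course1, so Course1 ∩ Course2 → Course1. The join is lossless.

Yes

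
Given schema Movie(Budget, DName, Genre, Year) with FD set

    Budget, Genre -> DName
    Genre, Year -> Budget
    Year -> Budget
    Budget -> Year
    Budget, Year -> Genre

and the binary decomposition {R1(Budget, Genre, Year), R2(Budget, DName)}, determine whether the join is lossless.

Common attributes: R1 ∩ R2 = {Budget}.
Closure of {Budget}: Budget → Year applies, adding Year; Budget, Year → Genre applies, adding Genre; Budget, Genre → DName applies, adding DName. So (Budget)⁺ = {Budget, DName, Genre, Year}.
This closure contains every attribute of R1, so R1 ∩ R2 → R1. The join is lossless.

Yes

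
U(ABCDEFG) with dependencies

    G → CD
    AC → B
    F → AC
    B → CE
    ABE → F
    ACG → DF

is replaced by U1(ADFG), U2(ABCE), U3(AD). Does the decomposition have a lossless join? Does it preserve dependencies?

Lossless test (chase): applying each FD to every pair of rows produces no changes in the tableau, so no row becomes fully distinguished — the join is lossy.
Dependency preservation: the restricted closure of {G} across the fragments never reaches {CD}, so G → CD cannot be enforced without a join — not preserved.

lossy and not dependency-preserving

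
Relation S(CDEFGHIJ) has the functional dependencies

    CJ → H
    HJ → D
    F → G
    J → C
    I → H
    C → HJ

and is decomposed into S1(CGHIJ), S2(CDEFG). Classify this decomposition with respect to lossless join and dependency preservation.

Lossless test: (CG)⁺ = {CDGHJ}, which is a superkey of neither fragment — lossy.
Dependency preservation: HJ → D is not contained in any single fragment, but the restricted closure of its left-hand side across the fragments still reaches the right-hand side; the remaining FDs each lie inside some fragment. All dependencies are preserved.

lossy but dependency-preserving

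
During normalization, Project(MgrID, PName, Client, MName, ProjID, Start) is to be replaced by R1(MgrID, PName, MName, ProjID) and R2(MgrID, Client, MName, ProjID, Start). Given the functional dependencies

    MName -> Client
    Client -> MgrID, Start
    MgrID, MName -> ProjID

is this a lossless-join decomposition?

Common attributes: R1 ∩ R2 = {MgrID, MName, ProjID}.
Closure of {MgrID, MName, ProjID}: MName → Client applies, adding Client; Client → MgrID, Start applies, adding Start. So (MgrID, MName, ProjID)⁺ = {MgrID, Client, MName, ProjID, Start}.
This closure contains every attribute of R2, so R1 ∩ R2 → R2. The join is lossless.

Yes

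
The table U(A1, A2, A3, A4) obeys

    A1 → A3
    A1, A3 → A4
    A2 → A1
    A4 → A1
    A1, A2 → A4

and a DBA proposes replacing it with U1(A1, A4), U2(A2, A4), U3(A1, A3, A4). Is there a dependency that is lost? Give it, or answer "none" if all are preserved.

A1 → A3 lies within U3.
A1, A3 → A4 lies within U3.
A2 → A1: restricted closure across fragments reaches A1.
A4 → A1 lies within U1.
A1, A2 → A4: restricted closure across fragments reaches A4.
Every dependency is enforceable on the fragments, so the decomposition is dependency-preserving.

none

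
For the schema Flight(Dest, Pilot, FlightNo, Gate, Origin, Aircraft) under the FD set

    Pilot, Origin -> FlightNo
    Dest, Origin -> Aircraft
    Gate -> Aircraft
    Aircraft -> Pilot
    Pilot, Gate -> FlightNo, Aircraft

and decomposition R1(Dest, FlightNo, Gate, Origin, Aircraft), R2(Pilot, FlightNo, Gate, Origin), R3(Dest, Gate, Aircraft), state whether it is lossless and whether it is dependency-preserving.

Lossless test (chase): Rows 1 and 2 agree on Gate; apply Gate→Aircraft and equate their Aircraft entries. Rows 1 and 2 agree on Aircraft; apply Aircraft→Pilot and equate their Pilot entries. Rows 1 and 3 agree on Aircraft; apply Aircraft→Pilot and equate their Pilot entries. Rows 1 and 3 agree on Pilot, Gate; apply Pilot, Gate→FlightNo, Aircraft and equate their FlightNo, Aircraft entries. Row 1 is now all distinguished symbols — the join is lossless.
Dependency preservation: the restricted closure of {Aircraft} across the fragments never reaches {Pilot}, so Aircraft → Pilot cannot be enforced without a join — not preserved.

lossless but not dependency-preserving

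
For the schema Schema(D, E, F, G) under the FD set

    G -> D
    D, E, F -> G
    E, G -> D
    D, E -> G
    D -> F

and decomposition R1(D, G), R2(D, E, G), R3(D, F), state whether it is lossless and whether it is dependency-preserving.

lossless and dependency-preserving

Lossless test (chase): Rows 1 and 2 agree on D; apply D→F and equate their F entries. Rows 1 and 3 agree on D; apply D→F and equate their F entries. Row 2 is now all distinguished symbols — the join is lossless.
Dependency preservation: D, E, F → G is not contained in any single fragment, but the restricted closure of its left-hand side across the fragments still reaches the right-hand side; the remaining FDs each lie inside some fragment. All dependencies are preserved.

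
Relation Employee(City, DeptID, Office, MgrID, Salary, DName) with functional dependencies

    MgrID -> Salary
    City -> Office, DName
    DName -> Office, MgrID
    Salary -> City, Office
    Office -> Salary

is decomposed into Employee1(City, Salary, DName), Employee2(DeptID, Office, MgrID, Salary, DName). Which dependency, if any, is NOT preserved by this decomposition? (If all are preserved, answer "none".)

MgrID → Salary lies within Employee2.
City → Office, DName: restricted closure across fragments reaches Office, DName.
DName → Office, MgrID lies within Employee2.
Salary → City, Office: restricted closure across fragments reaches City, Office.
Office → Salary lies within Employee2.
Every dependency is enforceable on the fragments, so the decomposition is dependency-preserving.

none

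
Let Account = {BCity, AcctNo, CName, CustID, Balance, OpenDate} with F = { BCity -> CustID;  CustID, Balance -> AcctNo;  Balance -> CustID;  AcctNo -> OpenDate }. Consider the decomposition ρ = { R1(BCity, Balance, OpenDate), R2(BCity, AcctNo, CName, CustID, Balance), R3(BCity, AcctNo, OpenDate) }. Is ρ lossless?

Yes

Chase test. Columns are BCity, AcctNo, CName, CustID, Balance, OpenDate; row i has aⱼ where attribute j ∈ Ri, else bᵢⱼ.
Initial tableau (one row per fragment):
  row 1: a1 b12 b13 b14 a5 a6
  row 2: a1 a2 a3 a4 a5 b26
  row 3: a1 a2 b33 b34 b35 a6
Rows 1 and 2 agree on BCity; apply BCity→CustID and equate their CustID entries.
Rows 1 and 3 agree on BCity; apply BCity→CustID and equate their CustID entries.
Rows 1 and 2 agree on CustID, Balance; apply CustID, Balance→AcctNo and equate their AcctNo entries.
Rows 1 and 2 agree on AcctNo; apply AcctNo→OpenDate and equate their OpenDate entries.
Row 2 is now all distinguished symbols — the join is lossless.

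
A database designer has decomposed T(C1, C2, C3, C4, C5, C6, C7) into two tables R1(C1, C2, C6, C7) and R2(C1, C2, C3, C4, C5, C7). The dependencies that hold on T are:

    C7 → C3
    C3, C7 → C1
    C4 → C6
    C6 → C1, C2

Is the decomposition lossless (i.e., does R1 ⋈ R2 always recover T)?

No

Common attributes: R1 ∩ R2 = {C1, C2, C7}.
Closure of {C1, C2, C7}: C7 → C3 applies, adding C3. So (C1, C2, C7)⁺ = {C1, C2, C3, C7}.
The closure contains neither all of R1 = {C1, C2, C6, C7} nor all of R2 = {C1, C2, C3, C4, C5, C7}, so the common attributes are not a superkey of either fragment. The join is lossy.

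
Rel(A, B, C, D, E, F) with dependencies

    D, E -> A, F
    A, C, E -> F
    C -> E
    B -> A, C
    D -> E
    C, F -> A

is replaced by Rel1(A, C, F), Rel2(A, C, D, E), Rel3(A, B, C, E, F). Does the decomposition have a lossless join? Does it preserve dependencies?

Lossless test (chase): Rows 2 and 3 agree on A, C, E; apply A, C, E→F and equate their F entries. Rows 1 and 2 agree on C; apply C→E and equate their E entries. No row becomes fully distinguished — the join is lossy.
Dependency preservation: the restricted closure of {D, E} across the fragments never reaches {A, F}, so D, E → A, F cannot be enforced without a join — not preserved.

lossy and not dependency-preserving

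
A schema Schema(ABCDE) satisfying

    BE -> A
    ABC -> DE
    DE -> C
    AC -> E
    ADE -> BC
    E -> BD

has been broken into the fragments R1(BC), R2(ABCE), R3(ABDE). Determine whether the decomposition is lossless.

Chase test. Columns are ABCDE; row i has aⱼ where attribute j ∈ Ri, else bᵢⱼ.
Initial tableau (one row per fragment):
  row 1: b11 a2 a3 b14 b15
  row 2: a1 a2 a3 b24 a5
  row 3: a1 a2 b33 a4 a5
Rows 2 and 3 agree on E; apply E→BD and equate their BD entries.
Rows 2 and 3 agree on DE; apply DE→C and equate their C entries.
Row 2 is now all distinguished symbols — the join is lossless.

Yes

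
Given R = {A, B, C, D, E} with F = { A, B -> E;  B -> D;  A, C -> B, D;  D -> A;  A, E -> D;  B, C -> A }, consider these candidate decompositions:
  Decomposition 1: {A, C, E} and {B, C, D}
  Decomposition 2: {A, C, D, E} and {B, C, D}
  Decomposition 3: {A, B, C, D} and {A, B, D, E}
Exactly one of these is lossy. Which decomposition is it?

Decomposition 1: common = {C}, closure = {C} → lossy.
Decomposition 2: common = {C, D}, closure = {A, B, C, D, E} → lossless.
Decomposition 3: common = {A, B, D}, closure = {A, B, D, E} → lossless.

Decomposition 1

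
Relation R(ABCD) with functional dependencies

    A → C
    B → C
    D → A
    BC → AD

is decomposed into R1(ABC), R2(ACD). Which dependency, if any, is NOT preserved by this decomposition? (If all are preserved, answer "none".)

BC → AD

Check BC → AD: no single fragment contains all of {ABCD}, and the restricted closure of {BC} across the fragments never reaches {AD}.
A → C is preserved.
B → C is preserved.
D → A is preserved.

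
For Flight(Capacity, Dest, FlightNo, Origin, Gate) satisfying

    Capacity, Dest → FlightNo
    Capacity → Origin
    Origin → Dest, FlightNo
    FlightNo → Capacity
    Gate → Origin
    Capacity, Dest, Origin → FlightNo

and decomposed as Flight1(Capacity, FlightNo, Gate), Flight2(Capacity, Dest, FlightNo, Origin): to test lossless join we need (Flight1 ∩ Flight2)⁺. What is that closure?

Capacity, Dest, FlightNo, Origin

Flight1 ∩ Flight2 = {Capacity, FlightNo}.
Capacity → Origin applies, adding Origin
Origin → Dest, FlightNo applies, adding Dest
Closure: {Capacity, Dest, FlightNo, Origin}.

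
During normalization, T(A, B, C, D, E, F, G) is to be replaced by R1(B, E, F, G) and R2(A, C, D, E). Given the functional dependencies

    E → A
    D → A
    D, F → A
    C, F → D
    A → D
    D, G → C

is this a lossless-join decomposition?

Common attributes: R1 ∩ R2 = {E}.
Closure of {E}: E → A applies, adding A; A → D applies, adding D. So (E)⁺ = {A, D, E}.
The closure contains neither all of R1 = {B, E, F, G} nor all of R2 = {A, C, D, E}, so the common attributes are not a superkey of either fragment. The join is lossy.

No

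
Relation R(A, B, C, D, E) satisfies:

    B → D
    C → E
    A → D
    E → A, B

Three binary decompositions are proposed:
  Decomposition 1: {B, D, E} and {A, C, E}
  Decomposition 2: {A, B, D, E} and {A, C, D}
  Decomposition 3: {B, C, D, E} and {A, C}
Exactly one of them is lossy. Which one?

Decomposition 2

Decomposition 1: common = {E}, closure = {A, B, D, E} → lossless.
Decomposition 2: common = {A, D}, closure = {A, D} → lossy.
Decomposition 3: common = {C}, closure = {A, B, C, D, E} → lossless.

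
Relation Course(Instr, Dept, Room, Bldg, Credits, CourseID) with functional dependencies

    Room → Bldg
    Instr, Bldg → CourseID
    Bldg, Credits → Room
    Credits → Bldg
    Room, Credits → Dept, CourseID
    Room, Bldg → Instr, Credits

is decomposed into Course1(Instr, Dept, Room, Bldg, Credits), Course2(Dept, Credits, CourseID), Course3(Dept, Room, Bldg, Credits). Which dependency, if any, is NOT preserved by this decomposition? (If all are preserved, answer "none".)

Check Instr, Bldg → CourseID: no single fragment contains all of {Instr, Bldg, CourseID}, and the restricted closure of {Instr, Bldg} across the fragments never reaches {CourseID}.
Room → Bldg is preserved.
Bldg, Credits → Room is preserved.
Credits → Bldg is preserved.
Room, Credits → Dept, CourseID is preserved.
Room, Bldg → Instr, Credits is preserved.

Instr, Bldg → CourseID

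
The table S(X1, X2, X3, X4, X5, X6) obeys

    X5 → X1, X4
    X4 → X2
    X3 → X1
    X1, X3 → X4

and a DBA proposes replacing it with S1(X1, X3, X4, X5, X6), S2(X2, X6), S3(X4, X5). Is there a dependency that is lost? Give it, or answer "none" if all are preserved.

X4 → X2

Check X4 → X2: no single fragment contains all of {X2, X4}, and the restricted closure of {X4} across the fragments never reaches {X2}.
X5 → X1, X4 is preserved.
X3 → X1 is preserved.
X1, X3 → X4 is preserved.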